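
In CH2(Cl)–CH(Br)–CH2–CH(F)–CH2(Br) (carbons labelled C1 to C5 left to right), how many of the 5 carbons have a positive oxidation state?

Tallying each carbon's bonds:
C1: 1C, 2H, 1Cl → 0 − 2 + 1 = -1
C2: 2C, 1H, 1Br → 0 − 1 + 1 = 0
C3: 2C, 2H → 0 − 2 = -2
C4: 2C, 1H, 1F → 0 − 1 + 1 = 0
C5: 1C, 2H, 1Br → 0 − 2 + 1 = -1
0 carbons meet the condition.

0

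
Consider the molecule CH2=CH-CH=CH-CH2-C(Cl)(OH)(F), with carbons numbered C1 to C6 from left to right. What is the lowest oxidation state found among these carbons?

-2

Tallying each carbon's bonds:
C1: 2C, 2H → 0 − 2 = -2
C2: 3C, 1H → 0 − 1 = -1
C3: 3C, 1H → 0 − 1 = -1
C4: 3C, 1H → 0 − 1 = -1
C5: 2C, 2H → 0 − 2 = -2
C6: 1C, 1O, 1F, 1Cl → 0 + 1 + 1 + 1 = +3
The lowest value is -2.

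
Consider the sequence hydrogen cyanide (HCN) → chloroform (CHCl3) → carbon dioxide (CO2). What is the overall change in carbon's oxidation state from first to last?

Carbon oxidation states along the series — hydrogen cyanide: +2, chloroform: +2, carbon dioxide: +4.
Net change = +4 − (+2) = +2.

+2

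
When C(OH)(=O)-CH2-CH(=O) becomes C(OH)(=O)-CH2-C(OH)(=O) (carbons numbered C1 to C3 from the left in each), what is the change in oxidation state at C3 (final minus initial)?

+2

Before: C3 has 1 bond to C, 1 bond to H, 2 bonds to O → oxidation state +1.
After: C3 has 1 bond to C, 3 bonds to O → oxidation state +3.
Δ = +3 − (+1) = +2, so this is an oxidation at C3.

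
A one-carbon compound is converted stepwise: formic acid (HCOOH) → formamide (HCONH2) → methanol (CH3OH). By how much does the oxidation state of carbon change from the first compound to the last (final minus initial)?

-4

Carbon oxidation states along the series — formic acid: +2, formamide: +2, methanol: -2.
Net change = -2 − (+2) = -4.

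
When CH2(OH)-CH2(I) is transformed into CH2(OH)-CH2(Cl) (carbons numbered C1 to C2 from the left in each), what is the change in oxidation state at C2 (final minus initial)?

Before: C2 has 1 bond to C, 2 bonds to H, 1 bond to I → oxidation state -1.
After: C2 has 1 bond to C, 2 bonds to H, 1 bond to Cl → oxidation state -1.
Δ = -1 − (-1) = 0, so no net redox change at C2.

0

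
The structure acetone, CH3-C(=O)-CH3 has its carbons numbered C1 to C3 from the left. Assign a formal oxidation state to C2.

C2 has a double bond to O (2×+1 = +2), one bond to C (0), one bond to C (0).
Oxidation state = +2 + 0 + 0 = +2.

+2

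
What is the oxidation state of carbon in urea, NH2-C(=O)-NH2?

+4

Count +1 for every bond to an atom more electronegative than carbon and −1 for every bond to one less electronegative; C–C bonds are 0.
The carbon has one bond to N (+1), a double bond to O (2×+1 = +2), one bond to N (+1).
Oxidation state = +1 + 2 + 1 = +4.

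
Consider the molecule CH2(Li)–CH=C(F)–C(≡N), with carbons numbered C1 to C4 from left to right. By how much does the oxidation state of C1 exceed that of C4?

C1: 1C, 2H, 1Li → 0 − 2 − 1 = -3
C4: 1C, 3N → 0 + 3 = +3
Difference: -3 − (+3) = -6.

-6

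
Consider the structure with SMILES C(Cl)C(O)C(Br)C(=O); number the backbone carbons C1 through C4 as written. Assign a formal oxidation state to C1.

-1

Count +1 for every bond to an atom more electronegative than carbon and −1 for every bond to one less electronegative; C–C bonds are 0.
C1 has one bond to C (0), one bond to H (-1), one bond to H (-1), one bond to Cl (+1).
Oxidation state = 0 − 1 − 1 + 1 = -1.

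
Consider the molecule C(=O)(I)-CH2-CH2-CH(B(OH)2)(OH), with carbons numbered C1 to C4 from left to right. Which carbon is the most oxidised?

C1

Tallying each carbon's bonds:
C1: 1C, 2O, 1I → 0 + 2 + 1 = +3
C2: 2C, 2H → 0 − 2 = -2
C3: 2C, 2H → 0 − 2 = -2
C4: 1C, 1H, 1O, 1B → 0 − 1 + 1 − 1 = -1
The most oxidised carbon is C1 at +3.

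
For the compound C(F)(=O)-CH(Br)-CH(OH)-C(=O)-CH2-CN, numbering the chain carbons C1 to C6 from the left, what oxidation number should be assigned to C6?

+3

Bonds to more-electronegative neighbours contribute +1 each, bonds to H or metals contribute −1 each, and C–C bonds contribute 0.
C6 has one bond to C (0), a triple bond to N (3×+1 = +3).
Oxidation state = 0 + 3 = +3.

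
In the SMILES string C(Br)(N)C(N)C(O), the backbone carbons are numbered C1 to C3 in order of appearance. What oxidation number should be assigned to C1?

C1 has one bond to C (0), one bond to H (-1), one bond to Br (+1), one bond to N (+1).
Oxidation state = 0 − 1 + 1 + 1 = +1.

+1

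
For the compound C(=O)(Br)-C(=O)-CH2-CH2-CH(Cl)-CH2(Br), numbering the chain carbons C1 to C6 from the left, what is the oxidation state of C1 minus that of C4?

C1: 1C, 2O, 1Br → 0 + 2 + 1 = +3
C4: 2C, 2H → 0 − 2 = -2
Difference: +3 − (-2) = +5.

+5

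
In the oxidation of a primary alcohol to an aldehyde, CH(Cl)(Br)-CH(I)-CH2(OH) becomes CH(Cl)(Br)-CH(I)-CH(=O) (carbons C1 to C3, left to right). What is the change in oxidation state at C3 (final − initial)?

+2

Before: C3 has 1 bond to C, 2 bonds to H, 1 bond to O → oxidation state -1.
After: C3 has 1 bond to C, 1 bond to H, 2 bonds to O → oxidation state +1.
Δ = +1 − (-1) = +2, so this is an oxidation at C3.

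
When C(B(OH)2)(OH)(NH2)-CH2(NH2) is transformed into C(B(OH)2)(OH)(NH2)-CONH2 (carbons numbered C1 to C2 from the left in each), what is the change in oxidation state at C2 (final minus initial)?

Before: C2 has 1 bond to C, 2 bonds to H, 1 bond to N → oxidation state -1.
After: C2 has 1 bond to C, 2 bonds to O, 1 bond to N → oxidation state +3.
Δ = +3 − (-1) = +4, so this is an oxidation at C2.

+4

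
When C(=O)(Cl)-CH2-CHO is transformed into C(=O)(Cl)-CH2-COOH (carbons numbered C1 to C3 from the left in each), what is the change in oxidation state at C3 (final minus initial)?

+2

Before: C3 has 1 bond to C, 1 bond to H, 2 bonds to O → oxidation state +1.
After: C3 has 1 bond to C, 3 bonds to O → oxidation state +3.
Δ = +3 − (+1) = +2, so this is an oxidation at C3.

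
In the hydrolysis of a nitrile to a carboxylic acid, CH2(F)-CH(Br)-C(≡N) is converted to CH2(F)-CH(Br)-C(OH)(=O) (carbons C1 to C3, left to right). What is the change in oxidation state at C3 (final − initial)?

0

Before: C3 has 1 bond to C, 3 bonds to N → oxidation state +3.
After: C3 has 1 bond to C, 3 bonds to O → oxidation state +3.
Δ = +3 − (+3) = 0, so no net redox change at C3.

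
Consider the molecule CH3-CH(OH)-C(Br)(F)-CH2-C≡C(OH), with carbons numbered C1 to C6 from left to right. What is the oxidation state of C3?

+2

C3 has one bond to C (0), one bond to C (0), one bond to Br (+1), one bond to F (+1).
Oxidation state = 0 + 0 + 1 + 1 = +2.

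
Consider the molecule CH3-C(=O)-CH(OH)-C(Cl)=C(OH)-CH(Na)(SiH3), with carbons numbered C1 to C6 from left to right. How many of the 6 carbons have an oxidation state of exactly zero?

1

Count +1 for every bond to an atom more electronegative than carbon and −1 for every bond to one less electronegative; C–C bonds are 0. Tallying each carbon:
C1: 1C, 3H → 0 − 3 = -3
C2: 2C, 2O → 0 + 2 = +2
C3: 2C, 1H, 1O → 0 − 1 + 1 = 0
C4: 3C, 1Cl → 0 + 1 = +1
C5: 3C, 1O → 0 + 1 = +1
C6: 1C, 1H, 1Na, 1Si → 0 − 1 − 1 − 1 = -3
1 carbon (C3) meets the condition.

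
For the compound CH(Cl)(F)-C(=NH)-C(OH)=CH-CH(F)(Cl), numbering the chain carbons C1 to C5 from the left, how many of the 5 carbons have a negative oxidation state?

Tallying each carbon's bonds:
C1: 1C, 1H, 1F, 1Cl → 0 − 1 + 1 + 1 = +1
C2: 2C, 2N → 0 + 2 = +2
C3: 3C, 1O → 0 + 1 = +1
C4: 3C, 1H → 0 − 1 = -1
C5: 1C, 1H, 1F, 1Cl → 0 − 1 + 1 + 1 = +1
1 carbon (C4) meets the condition.

1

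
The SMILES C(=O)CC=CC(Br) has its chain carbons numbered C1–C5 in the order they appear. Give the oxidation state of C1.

+1

C1 has one bond to C (0), a double bond to O (2×+1 = +2), one bond to H (-1).
Oxidation state = 0 + 2 − 1 = +1.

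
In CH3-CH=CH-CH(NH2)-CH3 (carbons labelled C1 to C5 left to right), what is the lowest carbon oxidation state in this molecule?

Tallying each carbon's bonds:
C1: 1C, 3H → 0 − 3 = -3
C2: 3C, 1H → 0 − 1 = -1
C3: 3C, 1H → 0 − 1 = -1
C4: 2C, 1H, 1N → 0 − 1 + 1 = 0
C5: 1C, 3H → 0 − 3 = -3
The lowest value is -3.

-3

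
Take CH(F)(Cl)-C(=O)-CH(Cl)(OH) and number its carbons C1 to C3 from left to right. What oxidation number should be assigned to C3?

Each bond to a more electronegative atom (O, N, halogen) counts +1, each bond to a less electronegative atom (H, metal, B, Si) counts −1, and each C–C bond counts 0.
C3 has one bond to C (0), one bond to Cl (+1), one bond to H (-1), one bond to O (+1).
Oxidation state = 0 + 1 − 1 + 1 = +1.

+1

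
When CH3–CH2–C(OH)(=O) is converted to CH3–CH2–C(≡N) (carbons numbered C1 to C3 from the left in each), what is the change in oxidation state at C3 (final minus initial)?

0

Before: C3 has 1 bond to C, 3 bonds to O → oxidation state +3.
After: C3 has 1 bond to C, 3 bonds to N → oxidation state +3.
Δ = +3 − (+3) = 0, so no net redox change at C3.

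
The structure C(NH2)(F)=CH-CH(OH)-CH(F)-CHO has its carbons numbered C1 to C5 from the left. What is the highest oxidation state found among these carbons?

Tallying each carbon's bonds:
C1: 2C, 1N, 1F → 0 + 1 + 1 = +2
C2: 3C, 1H → 0 − 1 = -1
C3: 2C, 1H, 1O → 0 − 1 + 1 = 0
C4: 2C, 1H, 1F → 0 − 1 + 1 = 0
C5: 1C, 1H, 2O → 0 − 1 + 2 = +1
The highest value is +2.

+2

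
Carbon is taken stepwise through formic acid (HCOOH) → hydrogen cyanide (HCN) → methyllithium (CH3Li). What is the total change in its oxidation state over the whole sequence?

Carbon oxidation states along the series — formic acid: +2, hydrogen cyanide: +2, methyllithium: -4.
Net change = -4 − (+2) = -6.

-6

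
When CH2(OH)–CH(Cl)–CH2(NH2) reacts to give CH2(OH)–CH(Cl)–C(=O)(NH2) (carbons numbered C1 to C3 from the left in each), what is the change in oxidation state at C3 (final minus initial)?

+4

Before: C3 has 1 bond to C, 2 bonds to H, 1 bond to N → oxidation state -1.
After: C3 has 1 bond to C, 2 bonds to O, 1 bond to N → oxidation state +3.
Δ = +3 − (-1) = +4, so this is an oxidation at C3.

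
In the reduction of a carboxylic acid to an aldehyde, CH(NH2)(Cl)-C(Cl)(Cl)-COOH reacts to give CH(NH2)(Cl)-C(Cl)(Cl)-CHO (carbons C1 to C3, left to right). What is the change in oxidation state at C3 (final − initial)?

-2

Before: C3 has 1 bond to C, 3 bonds to O → oxidation state +3.
After: C3 has 1 bond to C, 1 bond to H, 2 bonds to O → oxidation state +1.
Δ = +1 − (+3) = -2, so this is a reduction at C3.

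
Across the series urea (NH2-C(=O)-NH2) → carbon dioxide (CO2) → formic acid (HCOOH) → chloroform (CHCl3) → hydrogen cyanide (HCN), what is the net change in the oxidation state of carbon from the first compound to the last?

-2

Carbon oxidation states along the series — urea: +4, carbon dioxide: +4, formic acid: +2, chloroform: +2, hydrogen cyanide: +2.
Net change = +2 − (+4) = -2.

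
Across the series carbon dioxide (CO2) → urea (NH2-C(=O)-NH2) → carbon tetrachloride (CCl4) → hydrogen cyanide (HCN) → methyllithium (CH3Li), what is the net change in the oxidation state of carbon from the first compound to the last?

Carbon oxidation states along the series — carbon dioxide: +4, urea: +4, carbon tetrachloride: +4, hydrogen cyanide: +2, methyllithium: -4.
Net change = -4 − (+4) = -8.

-8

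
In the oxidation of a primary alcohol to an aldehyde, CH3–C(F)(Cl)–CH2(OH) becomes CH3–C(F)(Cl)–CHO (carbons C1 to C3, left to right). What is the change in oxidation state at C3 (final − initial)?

Before: C3 has 1 bond to C, 2 bonds to H, 1 bond to O → oxidation state -1.
After: C3 has 1 bond to C, 1 bond to H, 2 bonds to O → oxidation state +1.
Δ = +1 − (-1) = +2, so this is an oxidation at C3.

+2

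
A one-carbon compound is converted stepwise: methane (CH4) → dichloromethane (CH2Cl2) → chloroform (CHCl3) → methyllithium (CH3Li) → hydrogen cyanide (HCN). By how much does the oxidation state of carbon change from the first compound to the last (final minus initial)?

Carbon oxidation states along the series — methane: -4, dichloromethane: 0, chloroform: +2, methyllithium: -4, hydrogen cyanide: +2.
Net change = +2 − (-4) = +6.

+6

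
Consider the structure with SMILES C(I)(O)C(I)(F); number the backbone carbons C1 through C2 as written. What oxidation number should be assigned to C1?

+1

Count +1 for every bond to an atom more electronegative than carbon and −1 for every bond to one less electronegative; C–C bonds are 0.
C1 has one bond to C (0), one bond to I (+1), one bond to H (-1), one bond to O (+1).
Oxidation state = 0 + 1 − 1 + 1 = +1.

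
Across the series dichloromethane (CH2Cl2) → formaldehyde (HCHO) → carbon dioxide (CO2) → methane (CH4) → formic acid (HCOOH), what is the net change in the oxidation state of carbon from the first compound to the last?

+2

Carbon oxidation states along the series — dichloromethane: 0, formaldehyde: 0, carbon dioxide: +4, methane: -4, formic acid: +2.
Net change = +2 − (0) = +2.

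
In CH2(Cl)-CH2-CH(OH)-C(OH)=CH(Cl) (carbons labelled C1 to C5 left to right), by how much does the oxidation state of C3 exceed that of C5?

0

C3: 2C, 1H, 1O → 0 − 1 + 1 = 0
C5: 2C, 1H, 1Cl → 0 − 1 + 1 = 0
Difference: 0 − (0) = 0.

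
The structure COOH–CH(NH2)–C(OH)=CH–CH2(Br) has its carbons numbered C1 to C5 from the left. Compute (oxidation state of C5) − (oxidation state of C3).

-2

C5: 1C, 2H, 1Br → 0 − 2 + 1 = -1
C3: 3C, 1O → 0 + 1 = +1
Difference: -1 − (+1) = -2.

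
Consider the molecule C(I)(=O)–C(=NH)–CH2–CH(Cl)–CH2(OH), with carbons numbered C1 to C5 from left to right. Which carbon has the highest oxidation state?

Tallying each carbon's bonds:
C1: 1C, 2O, 1I → 0 + 2 + 1 = +3
C2: 2C, 2N → 0 + 2 = +2
C3: 2C, 2H → 0 − 2 = -2
C4: 2C, 1H, 1Cl → 0 − 1 + 1 = 0
C5: 1C, 2H, 1O → 0 − 2 + 1 = -1
The most oxidised carbon is C1 at +3.

C1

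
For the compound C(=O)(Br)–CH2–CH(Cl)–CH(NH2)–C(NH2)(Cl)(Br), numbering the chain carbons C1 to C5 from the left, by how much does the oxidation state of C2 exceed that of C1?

-5

C2: 2C, 2H → 0 − 2 = -2
C1: 1C, 2O, 1Br → 0 + 2 + 1 = +3
Difference: -2 − (+3) = -5.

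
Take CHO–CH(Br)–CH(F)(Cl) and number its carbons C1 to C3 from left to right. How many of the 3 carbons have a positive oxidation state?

2

Count +1 for every bond to an atom more electronegative than carbon and −1 for every bond to one less electronegative; C–C bonds are 0. Tallying each carbon:
C1: 1C, 1H, 2O → 0 − 1 + 2 = +1
C2: 2C, 1H, 1Br → 0 − 1 + 1 = 0
C3: 1C, 1H, 1F, 1Cl → 0 − 1 + 1 + 1 = +1
2 carbons (C1, C3) meet the condition.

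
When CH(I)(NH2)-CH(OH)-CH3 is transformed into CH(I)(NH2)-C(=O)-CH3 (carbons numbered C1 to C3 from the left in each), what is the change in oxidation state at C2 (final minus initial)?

Before: C2 has 2 bonds to C, 1 bond to H, 1 bond to O → oxidation state 0.
After: C2 has 2 bonds to C, 2 bonds to O → oxidation state +2.
Δ = +2 − (0) = +2, so this is an oxidation at C2.

+2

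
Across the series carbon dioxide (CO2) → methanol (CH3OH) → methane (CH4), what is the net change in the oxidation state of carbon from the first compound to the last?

Carbon oxidation states along the series — carbon dioxide: +4, methanol: -2, methane: -4.
Net change = -4 − (+4) = -8.

-8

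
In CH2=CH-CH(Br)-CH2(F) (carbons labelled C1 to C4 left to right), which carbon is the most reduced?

Tallying each carbon's bonds:
C1: 2C, 2H → 0 − 2 = -2
C2: 3C, 1H → 0 − 1 = -1
C3: 2C, 1H, 1Br → 0 − 1 + 1 = 0
C4: 1C, 2H, 1F → 0 − 2 + 1 = -1
The most reduced carbon is C1 at -2.

C1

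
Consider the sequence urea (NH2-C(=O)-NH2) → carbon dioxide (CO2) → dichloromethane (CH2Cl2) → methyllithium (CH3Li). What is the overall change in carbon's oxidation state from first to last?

Carbon oxidation states along the series — urea: +4, carbon dioxide: +4, dichloromethane: 0, methyllithium: -4.
Net change = -4 − (+4) = -8.

-8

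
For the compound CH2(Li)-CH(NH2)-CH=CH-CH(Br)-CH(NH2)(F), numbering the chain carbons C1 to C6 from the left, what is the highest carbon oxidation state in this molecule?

Tallying each carbon's bonds:
C1: 1C, 2H, 1Li → 0 − 2 − 1 = -3
C2: 2C, 1H, 1N → 0 − 1 + 1 = 0
C3: 3C, 1H → 0 − 1 = -1
C4: 3C, 1H → 0 − 1 = -1
C5: 2C, 1H, 1Br → 0 − 1 + 1 = 0
C6: 1C, 1H, 1N, 1F → 0 − 1 + 1 + 1 = +1
The highest value is +1.

+1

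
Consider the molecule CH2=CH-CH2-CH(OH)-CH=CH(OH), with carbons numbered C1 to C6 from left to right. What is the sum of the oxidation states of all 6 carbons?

-6

Tallying each carbon's bonds:
C1: 2C, 2H → 0 − 2 = -2
C2: 3C, 1H → 0 − 1 = -1
C3: 2C, 2H → 0 − 2 = -2
C4: 2C, 1H, 1O → 0 − 1 + 1 = 0
C5: 3C, 1H → 0 − 1 = -1
C6: 2C, 1H, 1O → 0 − 1 + 1 = 0
Sum = -2 − 1 − 2 + 0 − 1 + 0 = -6.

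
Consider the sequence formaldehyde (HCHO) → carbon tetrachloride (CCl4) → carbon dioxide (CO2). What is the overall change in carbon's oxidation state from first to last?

Carbon oxidation states along the series — formaldehyde: 0, carbon tetrachloride: +4, carbon dioxide: +4.
Net change = +4 − (0) = +4.

+4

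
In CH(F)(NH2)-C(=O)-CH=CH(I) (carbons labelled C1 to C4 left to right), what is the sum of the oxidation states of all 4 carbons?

+2

Tallying each carbon's bonds:
C1: 1C, 1H, 1N, 1F → 0 − 1 + 1 + 1 = +1
C2: 2C, 2O → 0 + 2 = +2
C3: 3C, 1H → 0 − 1 = -1
C4: 2C, 1H, 1I → 0 − 1 + 1 = 0
Sum = +1 + 2 − 1 + 0 = +2.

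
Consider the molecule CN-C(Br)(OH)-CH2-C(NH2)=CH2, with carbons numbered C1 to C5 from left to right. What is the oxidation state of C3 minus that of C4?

-3

C3: 2C, 2H → 0 − 2 = -2
C4: 3C, 1N → 0 + 1 = +1
Difference: -2 − (+1) = -3.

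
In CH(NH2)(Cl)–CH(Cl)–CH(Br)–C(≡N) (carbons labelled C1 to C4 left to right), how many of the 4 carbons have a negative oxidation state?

Tallying each carbon's bonds:
C1: 1C, 1H, 1N, 1Cl → 0 − 1 + 1 + 1 = +1
C2: 2C, 1H, 1Cl → 0 − 1 + 1 = 0
C3: 2C, 1H, 1Br → 0 − 1 + 1 = 0
C4: 1C, 3N → 0 + 3 = +3
0 carbons meet the condition.

0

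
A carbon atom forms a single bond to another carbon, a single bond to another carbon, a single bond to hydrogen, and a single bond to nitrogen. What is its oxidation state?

0

The carbon has one bond to C (0), one bond to C (0), one bond to N (+1), one bond to H (-1).
Oxidation state = 0 + 0 + 1 − 1 = 0.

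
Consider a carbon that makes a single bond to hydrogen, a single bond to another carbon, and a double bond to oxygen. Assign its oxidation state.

+1

The carbon has one bond to C (0), a double bond to O (2×+1 = +2), one bond to H (-1).
Oxidation state = 0 + 2 − 1 = +1.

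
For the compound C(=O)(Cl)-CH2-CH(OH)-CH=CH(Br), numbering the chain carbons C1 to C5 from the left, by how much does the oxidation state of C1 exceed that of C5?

+3

C1: 1C, 2O, 1Cl → 0 + 2 + 1 = +3
C5: 2C, 1H, 1Br → 0 − 1 + 1 = 0
Difference: +3 − (0) = +3.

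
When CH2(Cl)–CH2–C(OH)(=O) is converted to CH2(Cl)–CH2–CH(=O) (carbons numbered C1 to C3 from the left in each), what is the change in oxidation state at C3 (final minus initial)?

Before: C3 has 1 bond to C, 3 bonds to O → oxidation state +3.
After: C3 has 1 bond to C, 1 bond to H, 2 bonds to O → oxidation state +1.
Δ = +1 − (+3) = -2, so this is a reduction at C3.

-2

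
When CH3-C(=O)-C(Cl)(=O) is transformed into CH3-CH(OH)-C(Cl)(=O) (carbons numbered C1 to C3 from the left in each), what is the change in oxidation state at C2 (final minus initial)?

Before: C2 has 2 bonds to C, 2 bonds to O → oxidation state +2.
After: C2 has 2 bonds to C, 1 bond to H, 1 bond to O → oxidation state 0.
Δ = 0 − (+2) = -2, so this is a reduction at C2.

-2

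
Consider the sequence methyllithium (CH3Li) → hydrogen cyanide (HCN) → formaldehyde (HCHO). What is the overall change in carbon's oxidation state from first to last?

+4

Carbon oxidation states along the series — methyllithium: -4, hydrogen cyanide: +2, formaldehyde: 0.
Net change = 0 − (-4) = +4.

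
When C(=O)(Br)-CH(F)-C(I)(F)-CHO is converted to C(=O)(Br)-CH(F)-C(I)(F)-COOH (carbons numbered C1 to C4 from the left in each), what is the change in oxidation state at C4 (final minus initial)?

Before: C4 has 1 bond to C, 1 bond to H, 2 bonds to O → oxidation state +1.
After: C4 has 1 bond to C, 3 bonds to O → oxidation state +3.
Δ = +3 − (+1) = +2, so this is an oxidation at C4.

+2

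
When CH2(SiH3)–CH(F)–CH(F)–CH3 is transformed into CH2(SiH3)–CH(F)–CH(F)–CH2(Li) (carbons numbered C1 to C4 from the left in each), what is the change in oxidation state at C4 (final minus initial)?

Before: C4 has 1 bond to C, 3 bonds to H → oxidation state -3.
After: C4 has 1 bond to C, 2 bonds to H, 1 bond to Li → oxidation state -3.
Δ = -3 − (-3) = 0, so no net redox change at C4.

0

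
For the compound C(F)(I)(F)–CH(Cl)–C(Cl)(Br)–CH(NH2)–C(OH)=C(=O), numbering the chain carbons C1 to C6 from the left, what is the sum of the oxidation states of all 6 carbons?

Count +1 for every bond to an atom more electronegative than carbon and −1 for every bond to one less electronegative; C–C bonds are 0. Tallying each carbon:
C1: 1C, 2F, 1I → 0 + 2 + 1 = +3
C2: 2C, 1H, 1Cl → 0 − 1 + 1 = 0
C3: 2C, 1Cl, 1Br → 0 + 1 + 1 = +2
C4: 2C, 1H, 1N → 0 − 1 + 1 = 0
C5: 3C, 1O → 0 + 1 = +1
C6: 2C, 2O → 0 + 2 = +2
Sum = +3 + 0 + 2 + 0 + 1 + 2 = +8.

+8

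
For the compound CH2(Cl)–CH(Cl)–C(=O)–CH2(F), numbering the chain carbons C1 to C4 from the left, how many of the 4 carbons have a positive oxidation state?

Tallying each carbon's bonds:
C1: 1C, 2H, 1Cl → 0 − 2 + 1 = -1
C2: 2C, 1H, 1Cl → 0 − 1 + 1 = 0
C3: 2C, 2O → 0 + 2 = +2
C4: 1C, 2H, 1F → 0 − 2 + 1 = -1
1 carbon (C3) meets the condition.

1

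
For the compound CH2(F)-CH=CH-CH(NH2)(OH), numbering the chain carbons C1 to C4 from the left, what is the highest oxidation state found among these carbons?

Assign +1 per bond to O/N/halogen, −1 per bond to H or an electropositive element, and 0 per bond to carbon. Tallying each carbon:
C1: 1C, 2H, 1F → 0 − 2 + 1 = -1
C2: 3C, 1H → 0 − 1 = -1
C3: 3C, 1H → 0 − 1 = -1
C4: 1C, 1H, 1O, 1N → 0 − 1 + 1 + 1 = +1
The highest value is +1.

+1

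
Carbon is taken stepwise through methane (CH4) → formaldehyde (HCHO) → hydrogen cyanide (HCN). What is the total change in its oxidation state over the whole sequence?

Carbon oxidation states along the series — methane: -4, formaldehyde: 0, hydrogen cyanide: +2.
Net change = +2 − (-4) = +6.

+6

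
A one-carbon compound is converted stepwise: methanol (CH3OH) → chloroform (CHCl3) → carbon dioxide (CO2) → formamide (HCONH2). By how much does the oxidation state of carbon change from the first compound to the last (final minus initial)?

+4

Carbon oxidation states along the series — methanol: -2, chloroform: +2, carbon dioxide: +4, formamide: +2.
Net change = +2 − (-2) = +4.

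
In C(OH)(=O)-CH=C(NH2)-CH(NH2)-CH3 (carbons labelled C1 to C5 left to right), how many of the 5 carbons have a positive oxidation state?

2

Each bond to a more electronegative atom (O, N, halogen) counts +1, each bond to a less electronegative atom (H, metal, B, Si) counts −1, and each C–C bond counts 0. Tallying each carbon:
C1: 1C, 3O → 0 + 3 = +3
C2: 3C, 1H → 0 − 1 = -1
C3: 3C, 1N → 0 + 1 = +1
C4: 2C, 1H, 1N → 0 − 1 + 1 = 0
C5: 1C, 3H → 0 − 3 = -3
2 carbons (C1, C3) meet the condition.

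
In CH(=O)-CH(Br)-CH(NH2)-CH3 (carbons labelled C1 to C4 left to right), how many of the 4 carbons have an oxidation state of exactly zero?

2

Tallying each carbon's bonds:
C1: 1C, 1H, 2O → 0 − 1 + 2 = +1
C2: 2C, 1H, 1Br → 0 − 1 + 1 = 0
C3: 2C, 1H, 1N → 0 − 1 + 1 = 0
C4: 1C, 3H → 0 − 3 = -3
2 carbons (C2, C3) meet the condition.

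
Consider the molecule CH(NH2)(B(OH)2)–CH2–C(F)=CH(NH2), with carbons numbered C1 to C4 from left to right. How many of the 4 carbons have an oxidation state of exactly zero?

1

Tallying each carbon's bonds:
C1: 1C, 1H, 1N, 1B → 0 − 1 + 1 − 1 = -1
C2: 2C, 2H → 0 − 2 = -2
C3: 3C, 1F → 0 + 1 = +1
C4: 2C, 1H, 1N → 0 − 1 + 1 = 0
1 carbon (C4) meets the condition.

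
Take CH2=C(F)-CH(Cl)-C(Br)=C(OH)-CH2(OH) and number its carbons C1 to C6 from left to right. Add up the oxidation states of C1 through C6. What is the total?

0

Tallying each carbon's bonds:
C1: 2C, 2H → 0 − 2 = -2
C2: 3C, 1F → 0 + 1 = +1
C3: 2C, 1H, 1Cl → 0 − 1 + 1 = 0
C4: 3C, 1Br → 0 + 1 = +1
C5: 3C, 1O → 0 + 1 = +1
C6: 1C, 2H, 1O → 0 − 2 + 1 = -1
Sum = -2 + 1 + 0 + 1 + 1 − 1 = 0.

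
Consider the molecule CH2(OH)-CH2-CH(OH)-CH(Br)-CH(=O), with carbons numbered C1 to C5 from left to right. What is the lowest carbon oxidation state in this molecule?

-2

Tallying each carbon's bonds:
C1: 1C, 2H, 1O → 0 − 2 + 1 = -1
C2: 2C, 2H → 0 − 2 = -2
C3: 2C, 1H, 1O → 0 − 1 + 1 = 0
C4: 2C, 1H, 1Br → 0 − 1 + 1 = 0
C5: 1C, 1H, 2O → 0 − 1 + 2 = +1
The lowest value is -2.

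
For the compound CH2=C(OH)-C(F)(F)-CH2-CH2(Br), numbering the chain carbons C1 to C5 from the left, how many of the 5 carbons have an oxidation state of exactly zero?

0

Tallying each carbon's bonds:
C1: 2C, 2H → 0 − 2 = -2
C2: 3C, 1O → 0 + 1 = +1
C3: 2C, 2F → 0 + 2 = +2
C4: 2C, 2H → 0 − 2 = -2
C5: 1C, 2H, 1Br → 0 − 2 + 1 = -1
0 carbons meet the condition.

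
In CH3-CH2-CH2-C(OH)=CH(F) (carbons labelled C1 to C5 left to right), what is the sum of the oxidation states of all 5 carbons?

-6

Tallying each carbon's bonds:
C1: 1C, 3H → 0 − 3 = -3
C2: 2C, 2H → 0 − 2 = -2
C3: 2C, 2H → 0 − 2 = -2
C4: 3C, 1O → 0 + 1 = +1
C5: 2C, 1H, 1F → 0 − 1 + 1 = 0
Sum = -3 − 2 − 2 + 1 + 0 = -6.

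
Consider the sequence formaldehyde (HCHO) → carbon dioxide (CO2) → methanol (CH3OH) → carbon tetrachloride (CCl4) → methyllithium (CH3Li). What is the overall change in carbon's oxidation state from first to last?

-4

Carbon oxidation states along the series — formaldehyde: 0, carbon dioxide: +4, methanol: -2, carbon tetrachloride: +4, methyllithium: -4.
Net change = -4 − (0) = -4.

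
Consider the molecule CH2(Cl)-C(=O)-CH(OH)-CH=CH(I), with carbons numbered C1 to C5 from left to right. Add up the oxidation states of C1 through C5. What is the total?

0

Tallying each carbon's bonds:
C1: 1C, 2H, 1Cl → 0 − 2 + 1 = -1
C2: 2C, 2O → 0 + 2 = +2
C3: 2C, 1H, 1O → 0 − 1 + 1 = 0
C4: 3C, 1H → 0 − 1 = -1
C5: 2C, 1H, 1I → 0 − 1 + 1 = 0
Sum = -1 + 2 + 0 − 1 + 0 = 0.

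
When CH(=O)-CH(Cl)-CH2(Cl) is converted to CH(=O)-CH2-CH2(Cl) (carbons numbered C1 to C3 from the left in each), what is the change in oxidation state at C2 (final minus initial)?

-2

Before: C2 has 2 bonds to C, 1 bond to H, 1 bond to Cl → oxidation state 0.
After: C2 has 2 bonds to C, 2 bonds to H → oxidation state -2.
Δ = -2 − (0) = -2, so this is a reduction at C2.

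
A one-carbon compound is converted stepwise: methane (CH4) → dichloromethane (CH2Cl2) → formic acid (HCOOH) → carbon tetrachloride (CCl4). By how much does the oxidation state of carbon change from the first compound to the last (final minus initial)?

Carbon oxidation states along the series — methane: -4, dichloromethane: 0, formic acid: +2, carbon tetrachloride: +4.
Net change = +4 − (-4) = +8.

+8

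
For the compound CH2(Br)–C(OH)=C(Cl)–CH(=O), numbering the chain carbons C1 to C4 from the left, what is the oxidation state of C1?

-1

C1 has one bond to C (0), one bond to Br (+1), one bond to H (-1), one bond to H (-1).
Oxidation state = 0 + 1 − 1 − 1 = -1.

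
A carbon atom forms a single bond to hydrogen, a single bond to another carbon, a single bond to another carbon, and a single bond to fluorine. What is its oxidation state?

0

Each bond to a more electronegative atom (O, N, halogen) counts +1, each bond to a less electronegative atom (H, metal, B, Si) counts −1, and each C–C bond counts 0.
The carbon has one bond to C (0), one bond to C (0), one bond to H (-1), one bond to F (+1).
Oxidation state = 0 + 0 − 1 + 1 = 0.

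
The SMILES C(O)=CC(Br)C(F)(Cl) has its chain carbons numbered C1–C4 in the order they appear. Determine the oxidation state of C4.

Assign +1 per bond to O/N/halogen, −1 per bond to H or an electropositive element, and 0 per bond to carbon.
C4 has one bond to C (0), one bond to H (-1), one bond to F (+1), one bond to Cl (+1).
Oxidation state = 0 − 1 + 1 + 1 = +1.

+1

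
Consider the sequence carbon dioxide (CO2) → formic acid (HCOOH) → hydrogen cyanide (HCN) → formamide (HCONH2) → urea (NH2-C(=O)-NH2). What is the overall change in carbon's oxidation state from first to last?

Carbon oxidation states along the series — carbon dioxide: +4, formic acid: +2, hydrogen cyanide: +2, formamide: +2, urea: +4.
Net change = +4 − (+4) = 0.

0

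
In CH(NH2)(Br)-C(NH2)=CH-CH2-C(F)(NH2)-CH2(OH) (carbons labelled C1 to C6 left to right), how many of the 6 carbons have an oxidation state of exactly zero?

0

Bonds to more-electronegative neighbours contribute +1 each, bonds to H or metals contribute −1 each, and C–C bonds contribute 0. Tallying each carbon:
C1: 1C, 1H, 1N, 1Br → 0 − 1 + 1 + 1 = +1
C2: 3C, 1N → 0 + 1 = +1
C3: 3C, 1H → 0 − 1 = -1
C4: 2C, 2H → 0 − 2 = -2
C5: 2C, 1N, 1F → 0 + 1 + 1 = +2
C6: 1C, 2H, 1O → 0 − 2 + 1 = -1
0 carbons meet the condition.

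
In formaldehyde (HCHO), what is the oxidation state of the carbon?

The carbon has one bond to H (-1), one bond to H (-1), a double bond to O (2×+1 = +2).
Oxidation state = -1 − 1 + 2 = 0.

0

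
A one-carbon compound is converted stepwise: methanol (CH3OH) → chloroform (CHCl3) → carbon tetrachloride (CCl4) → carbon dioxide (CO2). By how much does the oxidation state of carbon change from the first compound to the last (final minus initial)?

Carbon oxidation states along the series — methanol: -2, chloroform: +2, carbon tetrachloride: +4, carbon dioxide: +4.
Net change = +4 − (-2) = +6.

+6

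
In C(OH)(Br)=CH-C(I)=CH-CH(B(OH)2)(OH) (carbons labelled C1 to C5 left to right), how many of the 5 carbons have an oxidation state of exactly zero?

0

Tallying each carbon's bonds:
C1: 2C, 1O, 1Br → 0 + 1 + 1 = +2
C2: 3C, 1H → 0 − 1 = -1
C3: 3C, 1I → 0 + 1 = +1
C4: 3C, 1H → 0 − 1 = -1
C5: 1C, 1H, 1O, 1B → 0 − 1 + 1 − 1 = -1
0 carbons meet the condition.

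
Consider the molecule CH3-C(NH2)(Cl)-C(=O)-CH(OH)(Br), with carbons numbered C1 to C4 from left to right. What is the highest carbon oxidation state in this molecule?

Tallying each carbon's bonds:
C1: 1C, 3H → 0 − 3 = -3
C2: 2C, 1N, 1Cl → 0 + 1 + 1 = +2
C3: 2C, 2O → 0 + 2 = +2
C4: 1C, 1H, 1O, 1Br → 0 − 1 + 1 + 1 = +1
The highest value is +2.

+2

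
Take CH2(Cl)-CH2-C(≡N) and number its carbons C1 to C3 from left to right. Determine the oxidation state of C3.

Bonds to more-electronegative neighbours contribute +1 each, bonds to H or metals contribute −1 each, and C–C bonds contribute 0.
C3 has one bond to C (0), a triple bond to N (3×+1 = +3).
Oxidation state = 0 + 3 = +3.

+3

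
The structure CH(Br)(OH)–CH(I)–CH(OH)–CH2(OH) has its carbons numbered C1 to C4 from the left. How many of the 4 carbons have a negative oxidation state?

1

Tallying each carbon's bonds:
C1: 1C, 1H, 1O, 1Br → 0 − 1 + 1 + 1 = +1
C2: 2C, 1H, 1I → 0 − 1 + 1 = 0
C3: 2C, 1H, 1O → 0 − 1 + 1 = 0
C4: 1C, 2H, 1O → 0 − 2 + 1 = -1
1 carbon (C4) meets the condition.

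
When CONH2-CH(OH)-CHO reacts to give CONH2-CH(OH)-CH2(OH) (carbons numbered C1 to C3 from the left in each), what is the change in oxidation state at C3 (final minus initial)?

-2

Before: C3 has 1 bond to C, 1 bond to H, 2 bonds to O → oxidation state +1.
After: C3 has 1 bond to C, 2 bonds to H, 1 bond to O → oxidation state -1.
Δ = -1 − (+1) = -2, so this is a reduction at C3.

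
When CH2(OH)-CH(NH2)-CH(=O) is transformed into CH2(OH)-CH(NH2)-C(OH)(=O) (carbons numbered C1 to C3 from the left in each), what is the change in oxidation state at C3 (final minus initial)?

Before: C3 has 1 bond to C, 1 bond to H, 2 bonds to O → oxidation state +1.
After: C3 has 1 bond to C, 3 bonds to O → oxidation state +3.
Δ = +3 − (+1) = +2, so this is an oxidation at C3.

+2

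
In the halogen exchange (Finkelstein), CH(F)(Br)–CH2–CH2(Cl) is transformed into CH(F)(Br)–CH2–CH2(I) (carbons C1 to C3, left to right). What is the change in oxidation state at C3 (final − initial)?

Before: C3 has 1 bond to C, 2 bonds to H, 1 bond to Cl → oxidation state -1.
After: C3 has 1 bond to C, 2 bonds to H, 1 bond to I → oxidation state -1.
Δ = -1 − (-1) = 0, so no net redox change at C3.

0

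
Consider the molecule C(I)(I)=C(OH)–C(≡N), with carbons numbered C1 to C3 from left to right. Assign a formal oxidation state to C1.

+2

Each bond to a more electronegative atom (O, N, halogen) counts +1, each bond to a less electronegative atom (H, metal, B, Si) counts −1, and each C–C bond counts 0.
C1 has a double bond to C (2×0 = 0), one bond to I (+1), one bond to I (+1).
Oxidation state = 0 + 1 + 1 = +2.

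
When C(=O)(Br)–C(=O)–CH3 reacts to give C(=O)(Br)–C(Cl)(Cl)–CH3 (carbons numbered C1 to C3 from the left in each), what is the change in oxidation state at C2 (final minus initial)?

0

Before: C2 has 2 bonds to C, 2 bonds to O → oxidation state +2.
After: C2 has 2 bonds to C, 2 bonds to Cl → oxidation state +2.
Δ = +2 − (+2) = 0, so no net redox change at C2.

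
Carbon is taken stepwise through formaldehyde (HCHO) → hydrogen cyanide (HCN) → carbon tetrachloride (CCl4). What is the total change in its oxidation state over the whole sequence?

+4

Carbon oxidation states along the series — formaldehyde: 0, hydrogen cyanide: +2, carbon tetrachloride: +4.
Net change = +4 − (0) = +4.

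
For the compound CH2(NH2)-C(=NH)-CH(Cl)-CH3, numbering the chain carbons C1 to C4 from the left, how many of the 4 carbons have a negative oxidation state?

Tallying each carbon's bonds:
C1: 1C, 2H, 1N → 0 − 2 + 1 = -1
C2: 2C, 2N → 0 + 2 = +2
C3: 2C, 1H, 1Cl → 0 − 1 + 1 = 0
C4: 1C, 3H → 0 − 3 = -3
2 carbons (C1, C4) meet the condition.

2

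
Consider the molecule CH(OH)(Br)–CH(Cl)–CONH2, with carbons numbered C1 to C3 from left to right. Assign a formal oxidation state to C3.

+3

Assign +1 per bond to O/N/halogen, −1 per bond to H or an electropositive element, and 0 per bond to carbon.
C3 has one bond to C (0), a double bond to O (2×+1 = +2), one bond to N (+1).
Oxidation state = 0 + 2 + 1 = +3.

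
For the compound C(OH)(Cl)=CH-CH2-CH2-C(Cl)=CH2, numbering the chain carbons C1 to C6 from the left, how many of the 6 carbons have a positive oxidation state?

Tallying each carbon's bonds:
C1: 2C, 1O, 1Cl → 0 + 1 + 1 = +2
C2: 3C, 1H → 0 − 1 = -1
C3: 2C, 2H → 0 − 2 = -2
C4: 2C, 2H → 0 − 2 = -2
C5: 3C, 1Cl → 0 + 1 = +1
C6: 2C, 2H → 0 − 2 = -2
2 carbons (C1, C5) meet the condition.

2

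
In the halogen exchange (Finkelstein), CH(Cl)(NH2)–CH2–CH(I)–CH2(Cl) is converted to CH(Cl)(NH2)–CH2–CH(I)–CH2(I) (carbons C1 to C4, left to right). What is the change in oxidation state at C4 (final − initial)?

0

Before: C4 has 1 bond to C, 2 bonds to H, 1 bond to Cl → oxidation state -1.
After: C4 has 1 bond to C, 2 bonds to H, 1 bond to I → oxidation state -1.
Δ = -1 − (-1) = 0, so no net redox change at C4.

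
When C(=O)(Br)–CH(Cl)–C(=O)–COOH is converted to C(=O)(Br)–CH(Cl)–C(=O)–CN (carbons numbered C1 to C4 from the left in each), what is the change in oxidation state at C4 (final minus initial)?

0

Before: C4 has 1 bond to C, 3 bonds to O → oxidation state +3.
After: C4 has 1 bond to C, 3 bonds to N → oxidation state +3.
Δ = +3 − (+3) = 0, so no net redox change at C4.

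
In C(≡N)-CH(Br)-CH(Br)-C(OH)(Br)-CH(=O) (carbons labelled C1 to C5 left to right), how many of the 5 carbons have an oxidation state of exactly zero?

Assign +1 per bond to O/N/halogen, −1 per bond to H or an electropositive element, and 0 per bond to carbon. Tallying each carbon:
C1: 1C, 3N → 0 + 3 = +3
C2: 2C, 1H, 1Br → 0 − 1 + 1 = 0
C3: 2C, 1H, 1Br → 0 − 1 + 1 = 0
C4: 2C, 1O, 1Br → 0 + 1 + 1 = +2
C5: 1C, 1H, 2O → 0 − 1 + 2 = +1
2 carbons (C2, C3) meet the condition.

2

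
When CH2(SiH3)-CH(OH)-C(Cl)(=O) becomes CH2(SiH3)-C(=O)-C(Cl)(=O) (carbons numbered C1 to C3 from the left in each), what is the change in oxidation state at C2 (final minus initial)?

Before: C2 has 2 bonds to C, 1 bond to H, 1 bond to O → oxidation state 0.
After: C2 has 2 bonds to C, 2 bonds to O → oxidation state +2.
Δ = +2 − (0) = +2, so this is an oxidation at C2.

+2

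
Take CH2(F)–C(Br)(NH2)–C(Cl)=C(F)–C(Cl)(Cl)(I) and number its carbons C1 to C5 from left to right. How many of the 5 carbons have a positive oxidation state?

4

Each bond to a more electronegative atom (O, N, halogen) counts +1, each bond to a less electronegative atom (H, metal, B, Si) counts −1, and each C–C bond counts 0. Tallying each carbon:
C1: 1C, 2H, 1F → 0 − 2 + 1 = -1
C2: 2C, 1N, 1Br → 0 + 1 + 1 = +2
C3: 3C, 1Cl → 0 + 1 = +1
C4: 3C, 1F → 0 + 1 = +1
C5: 1C, 2Cl, 1I → 0 + 2 + 1 = +3
4 carbons (C2, C3, C4, C5) meet the condition.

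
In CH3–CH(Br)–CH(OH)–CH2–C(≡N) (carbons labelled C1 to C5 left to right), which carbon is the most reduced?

C1

Tallying each carbon's bonds:
C1: 1C, 3H → 0 − 3 = -3
C2: 2C, 1H, 1Br → 0 − 1 + 1 = 0
C3: 2C, 1H, 1O → 0 − 1 + 1 = 0
C4: 2C, 2H → 0 − 2 = -2
C5: 1C, 3N → 0 + 3 = +3
The most reduced carbon is C1 at -3.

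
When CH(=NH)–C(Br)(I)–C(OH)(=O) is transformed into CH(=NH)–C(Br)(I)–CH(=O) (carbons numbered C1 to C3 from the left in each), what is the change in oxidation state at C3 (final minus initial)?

-2

Before: C3 has 1 bond to C, 3 bonds to O → oxidation state +3.
After: C3 has 1 bond to C, 1 bond to H, 2 bonds to O → oxidation state +1.
Δ = +1 − (+3) = -2, so this is a reduction at C3.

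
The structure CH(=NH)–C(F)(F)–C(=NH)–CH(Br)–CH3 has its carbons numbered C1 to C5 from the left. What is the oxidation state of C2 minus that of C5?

+5

C2: 2C, 2F → 0 + 2 = +2
C5: 1C, 3H → 0 − 3 = -3
Difference: +2 − (-3) = +5.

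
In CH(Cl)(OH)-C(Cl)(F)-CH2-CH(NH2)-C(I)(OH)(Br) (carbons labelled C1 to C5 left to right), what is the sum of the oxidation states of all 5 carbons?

Tallying each carbon's bonds:
C1: 1C, 1H, 1O, 1Cl → 0 − 1 + 1 + 1 = +1
C2: 2C, 1F, 1Cl → 0 + 1 + 1 = +2
C3: 2C, 2H → 0 − 2 = -2
C4: 2C, 1H, 1N → 0 − 1 + 1 = 0
C5: 1C, 1O, 1Br, 1I → 0 + 1 + 1 + 1 = +3
Sum = +1 + 2 − 2 + 0 + 3 = +4.

+4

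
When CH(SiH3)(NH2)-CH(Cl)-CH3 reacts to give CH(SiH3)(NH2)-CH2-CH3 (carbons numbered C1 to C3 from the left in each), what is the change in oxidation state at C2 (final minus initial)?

-2

Before: C2 has 2 bonds to C, 1 bond to H, 1 bond to Cl → oxidation state 0.
After: C2 has 2 bonds to C, 2 bonds to H → oxidation state -2.
Δ = -2 − (0) = -2, so this is a reduction at C2.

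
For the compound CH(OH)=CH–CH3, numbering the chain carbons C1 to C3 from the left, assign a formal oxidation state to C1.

0

Assign +1 per bond to O/N/halogen, −1 per bond to H or an electropositive element, and 0 per bond to carbon.
C1 has a double bond to C (2×0 = 0), one bond to O (+1), one bond to H (-1).
Oxidation state = 0 + 1 − 1 = 0.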